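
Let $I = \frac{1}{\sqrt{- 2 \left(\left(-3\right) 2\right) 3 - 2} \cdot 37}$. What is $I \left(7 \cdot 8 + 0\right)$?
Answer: $\frac{28 \sqrt{34}}{629} \approx 0.25957$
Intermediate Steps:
$I = \frac{\sqrt{34}}{1258}$ ($I = \frac{1}{\sqrt{\left(-2\right) \left(-6\right) 3 - 2} \cdot 37} = \frac{1}{\sqrt{12 \cdot 3 - 2} \cdot 37} = \frac{1}{\sqrt{36 - 2} \cdot 37} = \frac{1}{\sqrt{34} \cdot 37} = \frac{1}{37 \sqrt{34}} = \frac{\sqrt{34}}{1258} \approx 0.0046351$)
$I \left(7 \cdot 8 + 0\right) = \frac{\sqrt{34}}{1258} \left(7 \cdot 8 + 0\right) = \frac{\sqrt{34}}{1258} \left(56 + 0\right) = \frac{\sqrt{34}}{1258} \cdot 56 = \frac{28 \sqrt{34}}{629}$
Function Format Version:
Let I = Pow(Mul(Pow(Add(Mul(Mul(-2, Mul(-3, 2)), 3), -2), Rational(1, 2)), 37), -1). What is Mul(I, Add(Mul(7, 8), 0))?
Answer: Mul(Rational(28, 629), Pow(34, Rational(1, 2))) ≈ 0.25957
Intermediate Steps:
I = Mul(Rational(1, 1258), Pow(34, Rational(1, 2))) (I = Pow(Mul(Pow(Add(Mul(Mul(-2, -6), 3), -2), Rational(1, 2)), 37), -1) = Pow(Mul(Pow(Add(Mul(12, 3), -2), Rational(1, 2)), 37), -1) = Pow(Mul(Pow(Add(36, -2), Rational(1, 2)), 37), -1) = Pow(Mul(Pow(34, Rational(1, 2)), 37), -1) = Pow(Mul(37, Pow(34, Rational(1, 2))), -1) = Mul(Rational(1, 1258), Pow(34, Rational(1, 2))) ≈ 0.0046351)
Mul(I, Add(Mul(7, 8), 0)) = Mul(Mul(Rational(1, 1258), Pow(34, Rational(1, 2))), Add(Mul(7, 8), 0)) = Mul(Mul(Rational(1, 1258), Pow(34, Rational(1, 2))), Add(56, 0)) = Mul(Mul(Rational(1, 1258), Pow(34, Rational(1, 2))), 56) = Mul(Rational(28, 629), Pow(34, Rational(1, 2)))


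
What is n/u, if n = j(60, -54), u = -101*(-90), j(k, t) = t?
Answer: -3/505 ≈ -0.0059406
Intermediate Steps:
u = 9090
n = -54
n/u = -54/9090 = -54*1/9090 = -3/505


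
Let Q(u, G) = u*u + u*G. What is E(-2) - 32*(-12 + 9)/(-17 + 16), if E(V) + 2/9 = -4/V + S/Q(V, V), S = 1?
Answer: -6775/72 ≈ -94.097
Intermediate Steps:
Q(u, G) = u**2 + G*u
E(V) = -2/9 + 1/(2*V**2) - 4/V (E(V) = -2/9 + (-4/V + 1/(V*(V + V))) = -2/9 + (-4/V + 1/(V*(2*V))) = -2/9 + (-4/V + 1/(2*V**2)) = -2/9 + (1/(2*V**2) - 4/V) = -2/9 + 1/(2*V**2) - 4/V)
E(-2) - 32*(-12 + 9)/(-17 + 16) = (-2/9 + (1/2)/(-2)**2 - 4/(-2)) - 32*(-12 + 9)/(-17 + 16) = (-2/9 + (1/2)*(1/4) - 4*(-1/2)) - (-96)/(-1) = (-2/9 + 1/8 + 2) - (-96)*(-1) = 137/72 - 32*3 = 137/72 - 96 = -6775/72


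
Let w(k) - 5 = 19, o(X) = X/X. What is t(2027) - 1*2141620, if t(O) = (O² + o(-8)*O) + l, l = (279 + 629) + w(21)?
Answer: 1970068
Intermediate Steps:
o(X) = 1
w(k) = 24 (w(k) = 5 + 19 = 24)
l = 932 (l = (279 + 629) + 24 = 908 + 24 = 932)
t(O) = 932 + O + O² (t(O) = (O² + 1*O) + 932 = (O² + O) + 932 = (O + O²) + 932 = 932 + O + O²)
t(2027) - 1*2141620 = (932 + 2027 + 2027²) - 1*2141620 = (932 + 2027 + 4108729) - 2141620 = 4111688 - 2141620 = 1970068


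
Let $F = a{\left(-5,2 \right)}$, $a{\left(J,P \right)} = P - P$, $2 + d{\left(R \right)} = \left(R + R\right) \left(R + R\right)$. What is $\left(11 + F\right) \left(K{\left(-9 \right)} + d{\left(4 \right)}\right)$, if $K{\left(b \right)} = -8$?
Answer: $594$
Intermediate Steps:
$d{\left(R \right)} = -2 + 4 R^{2}$ ($d{\left(R \right)} = -2 + \left(R + R\right) \left(R + R\right) = -2 + 2 R 2 R = -2 + 4 R^{2}$)
$a{\left(J,P \right)} = 0$
$F = 0$
$\left(11 + F\right) \left(K{\left(-9 \right)} + d{\left(4 \right)}\right) = \left(11 + 0\right) \left(-8 - \left(2 - 4 \cdot 4^{2}\right)\right) = 11 \left(-8 + \left(-2 + 4 \cdot 16\right)\right) = 11 \left(-8 + \left(-2 + 64\right)\right) = 11 \left(-8 + 62\right) = 11 \cdot 54 = 594$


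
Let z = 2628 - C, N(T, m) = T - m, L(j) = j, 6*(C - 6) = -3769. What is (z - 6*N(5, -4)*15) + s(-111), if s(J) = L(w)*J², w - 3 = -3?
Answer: 14641/6 ≈ 2440.2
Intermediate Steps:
w = 0 (w = 3 - 3 = 0)
C = -3733/6 (C = 6 + (⅙)*(-3769) = 6 - 3769/6 = -3733/6 ≈ -622.17)
s(J) = 0 (s(J) = 0*J² = 0)
z = 19501/6 (z = 2628 - 1*(-3733/6) = 2628 + 3733/6 = 19501/6 ≈ 3250.2)
(z - 6*N(5, -4)*15) + s(-111) = (19501/6 - 6*(5 - 1*(-4))*15) + 0 = (19501/6 - 6*(5 + 4)*15) + 0 = (19501/6 - 6*9*15) + 0 = (19501/6 - 54*15) + 0 = (19501/6 - 810) + 0 = 14641/6 + 0 = 14641/6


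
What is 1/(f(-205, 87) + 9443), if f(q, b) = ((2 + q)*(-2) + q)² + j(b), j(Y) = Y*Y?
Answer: 1/57413 ≈ 1.7418e-5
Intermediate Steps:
j(Y) = Y²
f(q, b) = b² + (-4 - q)² (f(q, b) = ((2 + q)*(-2) + q)² + b² = ((-4 - 2*q) + q)² + b² = (-4 - q)² + b² = b² + (-4 - q)²)
1/(f(-205, 87) + 9443) = 1/((87² + (4 - 205)²) + 9443) = 1/((7569 + (-201)²) + 9443) = 1/((7569 + 40401) + 9443) = 1/(47970 + 9443) = 1/57413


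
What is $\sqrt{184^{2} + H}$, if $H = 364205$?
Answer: $3 \sqrt{44229} \approx 630.92$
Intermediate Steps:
$\sqrt{184^{2} + H} = \sqrt{184^{2} + 364205} = \sqrt{33856 + 364205} = \sqrt{398061} = 3 \sqrt{44229}$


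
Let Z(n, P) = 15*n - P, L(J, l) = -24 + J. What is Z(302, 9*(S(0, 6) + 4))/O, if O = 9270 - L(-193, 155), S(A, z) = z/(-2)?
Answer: 4521/9487 ≈ 0.47655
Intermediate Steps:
S(A, z) = -z/2 (S(A, z) = z*(-½) = -z/2)
Z(n, P) = -P + 15*n
O = 9487 (O = 9270 - (-24 - 193) = 9270 - 1*(-217) = 9270 + 217 = 9487)
Z(302, 9*(S(0, 6) + 4))/O = (-9*(-½*6 + 4) + 15*302)/9487 = (-9*(-3 + 4) + 4530)*(1/9487) = (-9 + 4530)*(1/9487) = 4521*(1/9487) = 4521/9487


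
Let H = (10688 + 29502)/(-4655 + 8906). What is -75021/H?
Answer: -318914271/40190 ≈ -7935.2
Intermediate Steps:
H = 40190/4251 ≈ 9.4543
-75021/H = -75021/40190/4251 = -75021*4251/40190 = -318914271/40190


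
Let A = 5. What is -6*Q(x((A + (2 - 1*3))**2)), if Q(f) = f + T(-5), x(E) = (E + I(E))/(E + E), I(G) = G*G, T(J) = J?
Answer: -21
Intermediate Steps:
I(G) = G**2
x(E) = (E + E**2)/(2*E) (x(E) = (E + E**2)/(E + E) = (E + E**2)/((2*E)) = (E + E**2)*(1/(2*E)) = (E + E**2)/(2*E))
Q(f) = -5 + f (Q(f) = f - 5 = -5 + f)
-6*Q(x((A + (2 - 1*3))**2)) = -6*(-5 + (1/2 + (5 + (2 - 1*3))**2/2)) = -6*(-5 + (1/2 + (5 + (2 - 3))**2/2)) = -6*(-5 + (1/2 + (5 - 1)**2/2)) = -6*(-5 + (1/2 + (1/2)*4**2)) = -6*(-5 + (1/2 + (1/2)*16)) = -6*(-5 + (1/2 + 8)) = -6*(-5 + 17/2) = -6*7/2 = -21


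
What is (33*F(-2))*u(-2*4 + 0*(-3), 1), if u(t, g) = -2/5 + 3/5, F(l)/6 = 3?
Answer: 594/5 ≈ 118.80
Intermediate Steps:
F(l) = 18 (F(l) = 6*3 = 18)
u(t, g) = ⅕ (u(t, g) = -2*⅕ + 3*(⅕) = -⅖ + ⅗ = ⅕)
(33*F(-2))*u(-2*4 + 0*(-3), 1) = (33*18)*(⅕) = 594*(⅕) = 594/5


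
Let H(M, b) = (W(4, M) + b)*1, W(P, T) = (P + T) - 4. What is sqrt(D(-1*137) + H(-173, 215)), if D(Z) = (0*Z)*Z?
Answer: sqrt(42) ≈ 6.4807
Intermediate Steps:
W(P, T) = -4 + P + T
D(Z) = 0 (D(Z) = 0*Z = 0)
H(M, b) = M + b (H(M, b) = ((-4 + 4 + M) + b)*1 = (M + b)*1 = M + b)
sqrt(D(-1*137) + H(-173, 215)) = sqrt(0 + (-173 + 215)) = sqrt(0 + 42) = sqrt(42)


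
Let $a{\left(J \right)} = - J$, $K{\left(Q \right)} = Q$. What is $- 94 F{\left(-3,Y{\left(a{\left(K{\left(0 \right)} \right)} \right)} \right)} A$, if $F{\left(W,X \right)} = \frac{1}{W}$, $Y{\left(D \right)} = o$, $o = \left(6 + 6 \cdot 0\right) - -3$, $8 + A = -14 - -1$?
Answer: $-658$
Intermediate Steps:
$A = -21$ ($A = -8 - 13 = -21$)
$o = 9$ ($o = \left(6 + 0\right) + 3 = 6 + 3 = 9$)
$Y{\left(D \right)} = 9$
$- 94 F{\left(-3,Y{\left(a{\left(K{\left(0 \right)} \right)} \right)} \right)} A = - \frac{94}{-3} \left(-21\right) = \left(-94\right) \left(- \frac{1}{3}\right) \left(-21\right) = \frac{94}{3} \left(-21\right) = -658$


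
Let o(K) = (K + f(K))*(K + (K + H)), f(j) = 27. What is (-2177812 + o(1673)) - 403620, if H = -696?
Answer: 1923568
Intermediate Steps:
o(K) = (-696 + 2*K)*(27 + K) (o(K) = (K + 27)*(K + (K - 696)) = (27 + K)*(K + (-696 + K)) = (27 + K)*(-696 + 2*K) = (-696 + 2*K)*(27 + K))
(-2177812 + o(1673)) - 403620 = (-2177812 + (-18792 - 642*1673 + 2*1673**2)) - 403620 = (-2177812 + (-18792 - 1074066 + 2*2798929)) - 403620 = (-2177812 + (-18792 - 1074066 + 5597858)) - 403620 = (-2177812 + 4505000) - 403620 = 2327188 - 403620 = 1923568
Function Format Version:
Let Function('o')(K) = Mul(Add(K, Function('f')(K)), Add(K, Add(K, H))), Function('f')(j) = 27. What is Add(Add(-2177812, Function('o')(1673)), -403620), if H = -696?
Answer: 1923568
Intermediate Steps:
Function('o')(K) = Mul(Add(-696, Mul(2, K)), Add(27, K)) (Function('o')(K) = Mul(Add(K, 27), Add(K, Add(K, -696))) = Mul(Add(27, K), Add(K, Add(-696, K))) = Mul(Add(27, K), Add(-696, Mul(2, K))) = Mul(Add(-696, Mul(2, K)), Add(27, K)))
Add(Add(-2177812, Function('o')(1673)), -403620) = Add(Add(-2177812, Add(-18792, Mul(-642, 1673), Mul(2, Pow(1673, 2)))), -403620) = Add(Add(-2177812, Add(-18792, -1074066, Mul(2, 2798929))), -403620) = Add(Add(-2177812, Add(-18792, -1074066, 5597858)), -403620) = Add(Add(-2177812, 4505000), -403620) = Add(2327188, -403620) = 1923568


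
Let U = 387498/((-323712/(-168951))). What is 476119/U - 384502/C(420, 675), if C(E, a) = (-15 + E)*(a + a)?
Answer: 96561171276967/58488111865125 ≈ 1.6510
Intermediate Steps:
C(E, a) = 2*a*(-15 + E) (C(E, a) = (-15 + E)*(2*a) = 2*a*(-15 + E))
U = 3637120811/17984 (U = 387498/((-323712*(-1/168951))) = 387498/(107904/56317) = 387498*(56317/107904) = 3637120811/17984 ≈ 2.0224e+5)
476119/U - 384502/C(420, 675) = 476119/(3637120811/17984) - 384502*1/(1350*(-15 + 420)) = 476119*(17984/3637120811) - 384502/(2*675*405) = 503677888/213948283 - 384502/546750 = 503677888/213948283 - 384502*1/546750 = 503677888/213948283 - 192251/273375 = 96561171276967/58488111865125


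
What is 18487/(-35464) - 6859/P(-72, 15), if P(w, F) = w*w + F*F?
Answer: -343243759/191824776 ≈ -1.7894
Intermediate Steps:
P(w, F) = F**2 + w**2 (P(w, F) = w**2 + F**2 = F**2 + w**2)
18487/(-35464) - 6859/P(-72, 15) = 18487/(-35464) - 6859/(15**2 + (-72)**2) = 18487*(-1/35464) - 6859/(225 + 5184) = -18487/35464 - 6859/5409 = -343243759/191824776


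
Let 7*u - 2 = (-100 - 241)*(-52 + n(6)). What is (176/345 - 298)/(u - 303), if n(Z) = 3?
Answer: -359219/2516775 ≈ -0.14273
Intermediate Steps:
u = 16711/7 (u = 2/7 + ((-100 - 241)*(-52 + 3))/7 = 2/7 + (-341*(-49))/7 = 2/7 + (⅐)*16709 = 2/7 + 2387 = 16711/7 ≈ 2387.3)
(176/345 - 298)/(u - 303) = (176/345 - 298)/(16711/7 - 303) = (176*(1/345) - 298)/(14590/7) = (176/345 - 298)*(7/14590) = -102634/345*7/14590 = -359219/2516775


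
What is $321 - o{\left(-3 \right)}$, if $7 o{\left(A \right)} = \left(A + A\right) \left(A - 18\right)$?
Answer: $303$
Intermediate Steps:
$o{\left(A \right)} = \frac{2 A \left(-18 + A\right)}{7}$ ($o{\left(A \right)} = \frac{\left(A + A\right) \left(A - 18\right)}{7} = \frac{2 A \left(-18 + A\right)}{7}$)
$321 - o{\left(-3 \right)} = 321 - \frac{2}{7} \left(-3\right) \left(-18 - 3\right) = 321 - \frac{2}{7} \left(-3\right) \left(-21\right) = 321 - 18 = 303$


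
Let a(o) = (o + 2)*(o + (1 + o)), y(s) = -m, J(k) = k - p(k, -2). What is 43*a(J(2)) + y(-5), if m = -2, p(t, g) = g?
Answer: 2324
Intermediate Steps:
J(k) = 2 + k (J(k) = k - 1*(-2) = k + 2 = 2 + k)
y(s) = 2 (y(s) = -1*(-2) = 2)
a(o) = (1 + 2*o)*(2 + o) (a(o) = (2 + o)*(1 + 2*o) = (1 + 2*o)*(2 + o))
43*a(J(2)) + y(-5) = 43*(2 + 2*(2 + 2)² + 5*(2 + 2)) + 2 = 43*(2 + 2*4² + 5*4) + 2 = 43*(2 + 2*16 + 20) + 2 = 43*(2 + 32 + 20) + 2 = 43*54 + 2 = 2322 + 2 = 2324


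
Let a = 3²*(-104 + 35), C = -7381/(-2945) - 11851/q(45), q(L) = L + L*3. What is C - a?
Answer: 59123897/106020 ≈ 557.67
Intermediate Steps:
q(L) = 4*L (q(L) = L + 3*L = 4*L)
C = -6714523/106020 (C = -7381/(-2945) - 11851/(4*45) = -7381*(-1/2945) - 11851/180 = 7381/2945 - 11851*1/180 = 7381/2945 - 11851/180 = -6714523/106020 ≈ -63.333)
a = -621 (a = 9*(-69) = -621)
C - a = -6714523/106020 - 1*(-621) = -6714523/106020 + 621 = 59123897/106020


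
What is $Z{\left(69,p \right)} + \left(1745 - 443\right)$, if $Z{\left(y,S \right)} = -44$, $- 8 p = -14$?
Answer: $1258$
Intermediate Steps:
$p = \frac{7}{4}$ ($p = \left(- \frac{1}{8}\right) \left(-14\right) = \frac{7}{4} \approx 1.75$)
$Z{\left(69,p \right)} + \left(1745 - 443\right) = -44 + \left(1745 - 443\right) = -44 + 1302 = 1258$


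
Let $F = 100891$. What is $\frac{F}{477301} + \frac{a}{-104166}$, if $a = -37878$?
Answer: $\frac{4764769864}{8286422661} \approx 0.57501$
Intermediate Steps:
$\frac{F}{477301} + \frac{a}{-104166} = \frac{100891}{477301} - \frac{37878}{-104166} = 100891 \cdot \frac{1}{477301} - - \frac{6313}{17361} = \frac{100891}{477301} + \frac{6313}{17361} = \frac{4764769864}{8286422661}$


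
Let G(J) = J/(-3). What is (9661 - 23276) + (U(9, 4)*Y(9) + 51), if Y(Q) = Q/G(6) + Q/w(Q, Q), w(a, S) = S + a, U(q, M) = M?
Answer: -13580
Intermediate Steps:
G(J) = -J/3 (G(J) = J*(-⅓) = -J/3)
Y(Q) = ½ - Q/2 (Y(Q) = Q/((-⅓*6)) + Q/(Q + Q) = Q/(-2) + Q/((2*Q)) = Q*(-½) + Q*(1/(2*Q)) = -Q/2 + ½ = ½ - Q/2)
(9661 - 23276) + (U(9, 4)*Y(9) + 51) = (9661 - 23276) + (4*(½ - ½*9) + 51) = -13615 + (4*(½ - 9/2) + 51) = -13615 + (4*(-4) + 51) = -13615 + (-16 + 51) = -13615 + 35 = -13580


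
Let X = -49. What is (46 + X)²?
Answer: 9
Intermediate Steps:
(46 + X)² = (46 - 49)² = (-3)² = 9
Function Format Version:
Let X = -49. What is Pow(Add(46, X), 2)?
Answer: 9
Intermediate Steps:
Pow(Add(46, X), 2) = Pow(Add(46, -49), 2) = Pow(-3, 2) = 9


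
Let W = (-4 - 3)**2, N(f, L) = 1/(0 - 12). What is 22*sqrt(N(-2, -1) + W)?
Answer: 11*sqrt(1761)/3 ≈ 153.87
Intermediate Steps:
N(f, L) = -1/12 (N(f, L) = 1/(-12) = -1/12)
W = 49 (W = (-7)**2 = 49)
22*sqrt(N(-2, -1) + W) = 22*sqrt(-1/12 + 49) = 22*sqrt(587/12) = 22*(sqrt(1761)/6) = 11*sqrt(1761)/3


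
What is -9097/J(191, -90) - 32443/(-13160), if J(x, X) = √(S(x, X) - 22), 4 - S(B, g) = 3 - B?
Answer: 32443/13160 - 9097*√170/170 ≈ -695.24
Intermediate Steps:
S(B, g) = 1 + B (S(B, g) = 4 - (3 - B) = 4 + (-3 + B) = 1 + B)
J(x, X) = √(-21 + x) (J(x, X) = √((1 + x) - 22) = √(-21 + x))
-9097/J(191, -90) - 32443/(-13160) = -9097/√(-21 + 191) - 32443/(-13160) = -9097*√170/170 - 32443*(-1/13160) = -9097*√170/170 + 32443/13160 = 32443/13160 - 9097*√170/170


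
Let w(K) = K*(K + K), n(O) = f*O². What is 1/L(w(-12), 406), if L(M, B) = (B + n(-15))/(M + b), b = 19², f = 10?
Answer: 649/2656 ≈ 0.24435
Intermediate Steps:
b = 361
n(O) = 10*O²
w(K) = 2*K² (w(K) = K*(2*K) = 2*K²)
L(M, B) = (2250 + B)/(361 + M) (L(M, B) = (B + 10*(-15)²)/(M + 361) = (B + 10*225)/(361 + M) = (B + 2250)/(361 + M) = (2250 + B)/(361 + M))
1/L(w(-12), 406) = 1/((2250 + 406)/(361 + 2*(-12)²)) = 1/(2656/(361 + 2*144)) = 1/(2656/(361 + 288)) = 1/(2656/649) = 649/2656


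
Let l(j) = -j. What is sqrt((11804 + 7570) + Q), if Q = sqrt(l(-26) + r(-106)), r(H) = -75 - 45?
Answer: sqrt(19374 + I*sqrt(94)) ≈ 139.19 + 0.0348*I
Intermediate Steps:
r(H) = -120
Q = I*sqrt(94) (Q = sqrt(-1*(-26) - 120) = sqrt(26 - 120) = sqrt(-94) = I*sqrt(94) ≈ 9.6954*I)
sqrt((11804 + 7570) + Q) = sqrt((11804 + 7570) + I*sqrt(94)) = sqrt(19374 + I*sqrt(94))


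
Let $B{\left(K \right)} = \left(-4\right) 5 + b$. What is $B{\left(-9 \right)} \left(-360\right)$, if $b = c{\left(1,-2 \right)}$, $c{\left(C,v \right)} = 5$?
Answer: $5400$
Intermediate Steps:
$b = 5$
$B{\left(K \right)} = -15$ ($B{\left(K \right)} = \left(-4\right) 5 + 5 = -20 + 5 = -15$)
$B{\left(-9 \right)} \left(-360\right) = \left(-15\right) \left(-360\right) = 5400$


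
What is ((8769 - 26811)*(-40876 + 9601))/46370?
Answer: 56426355/4637 ≈ 12169.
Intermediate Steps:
((8769 - 26811)*(-40876 + 9601))/46370 = -18042*(-31275)*(1/46370) = 564263550*(1/46370) = 56426355/4637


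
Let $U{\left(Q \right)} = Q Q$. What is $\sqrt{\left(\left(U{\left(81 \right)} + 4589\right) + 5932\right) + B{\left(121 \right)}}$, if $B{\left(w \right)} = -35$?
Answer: $\sqrt{17047} \approx 130.56$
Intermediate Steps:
$U{\left(Q \right)} = Q^{2}$
$\sqrt{\left(\left(U{\left(81 \right)} + 4589\right) + 5932\right) + B{\left(121 \right)}} = \sqrt{\left(\left(81^{2} + 4589\right) + 5932\right) - 35} = \sqrt{\left(\left(6561 + 4589\right) + 5932\right) - 35} = \sqrt{\left(11150 + 5932\right) - 35} = \sqrt{17082 - 35} = \sqrt{17047}$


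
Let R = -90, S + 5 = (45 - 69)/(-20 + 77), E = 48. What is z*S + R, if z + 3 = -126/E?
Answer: -9045/152 ≈ -59.507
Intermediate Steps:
z = -45/8 (z = -3 - 126/48 = -3 - 126*1/48 = -3 - 21/8 = -45/8 ≈ -5.6250)
S = -103/19 (S = -5 + (45 - 69)/(-20 + 77) = -5 - 24/57 = -5 - 24*1/57 = -5 - 8/19 = -103/19 ≈ -5.4211)
z*S + R = -45/8*(-103/19) - 90 = 4635/152 - 90 = -9045/152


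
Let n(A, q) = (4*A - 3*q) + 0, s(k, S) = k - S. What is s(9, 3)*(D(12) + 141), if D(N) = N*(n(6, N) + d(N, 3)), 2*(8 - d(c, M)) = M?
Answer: 450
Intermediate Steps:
d(c, M) = 8 - M/2
n(A, q) = -3*q + 4*A (n(A, q) = (-3*q + 4*A) + 0 = -3*q + 4*A)
D(N) = N*(61/2 - 3*N) (D(N) = N*((-3*N + 4*6) + (8 - ½*3)) = N*((-3*N + 24) + (8 - 3/2)) = N*((24 - 3*N) + 13/2) = N*(61/2 - 3*N))
s(9, 3)*(D(12) + 141) = (9 - 1*3)*((½)*12*(61 - 6*12) + 141) = (9 - 3)*((½)*12*(61 - 72) + 141) = 6*((½)*12*(-11) + 141) = 6*(-66 + 141) = 6*75 = 450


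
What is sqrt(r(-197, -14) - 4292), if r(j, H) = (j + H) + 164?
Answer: I*sqrt(4339) ≈ 65.871*I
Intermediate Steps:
r(j, H) = 164 + H + j (r(j, H) = (H + j) + 164 = 164 + H + j)
sqrt(r(-197, -14) - 4292) = sqrt((164 - 14 - 197) - 4292) = sqrt(-47 - 4292) = sqrt(-4339) = I*sqrt(4339)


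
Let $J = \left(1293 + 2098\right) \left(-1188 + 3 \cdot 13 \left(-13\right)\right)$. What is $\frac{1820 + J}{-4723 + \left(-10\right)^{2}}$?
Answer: $\frac{5745925}{4623} \approx 1242.9$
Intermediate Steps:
$J = -5747745$ ($J = 3391 \left(-1188 + 39 \left(-13\right)\right) = 3391 \left(-1188 - 507\right) = 3391 \left(-1695\right) = -5747745$)
$\frac{1820 + J}{-4723 + \left(-10\right)^{2}} = \frac{1820 - 5747745}{-4723 + \left(-10\right)^{2}} = - \frac{5745925}{-4723 + 100} = - \frac{5745925}{-4623} = \left(-5745925\right) \left(- \frac{1}{4623}\right) = \frac{5745925}{4623}$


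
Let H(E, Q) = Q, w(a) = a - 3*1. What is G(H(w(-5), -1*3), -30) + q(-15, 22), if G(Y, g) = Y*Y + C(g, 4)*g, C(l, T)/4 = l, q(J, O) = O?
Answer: 3631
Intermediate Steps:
C(l, T) = 4*l
w(a) = -3 + a (w(a) = a - 3 = -3 + a)
G(Y, g) = Y**2 + 4*g**2 (G(Y, g) = Y*Y + (4*g)*g = Y**2 + 4*g**2)
G(H(w(-5), -1*3), -30) + q(-15, 22) = ((-1*3)**2 + 4*(-30)**2) + 22 = ((-3)**2 + 4*900) + 22 = (9 + 3600) + 22 = 3609 + 22 = 3631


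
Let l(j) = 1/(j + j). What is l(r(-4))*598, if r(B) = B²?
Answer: 299/16 ≈ 18.688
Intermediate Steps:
l(j) = 1/(2*j)
l(r(-4))*598 = (1/(2*((-4)²)))*598 = ((½)/16)*598 = ((½)*(1/16))*598 = (1/32)*598 = 299/16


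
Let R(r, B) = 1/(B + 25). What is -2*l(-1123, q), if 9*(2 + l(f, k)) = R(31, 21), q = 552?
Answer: 827/207 ≈ 3.9952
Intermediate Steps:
R(r, B) = 1/(25 + B)
l(f, k) = -827/414 (l(f, k) = -2 + 1/(9*(25 + 21)) = -2 + (1/9)/46 = -2 + (1/9)*(1/46) = -2 + 1/414 = -827/414)
-2*l(-1123, q) = -2*(-827/414) = 827/207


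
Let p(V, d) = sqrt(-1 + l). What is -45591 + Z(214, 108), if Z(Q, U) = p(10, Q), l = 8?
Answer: -45591 + sqrt(7) ≈ -45588.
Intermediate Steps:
p(V, d) = sqrt(7) (p(V, d) = sqrt(-1 + 8) = sqrt(7))
Z(Q, U) = sqrt(7)
-45591 + Z(214, 108) = -45591 + sqrt(7)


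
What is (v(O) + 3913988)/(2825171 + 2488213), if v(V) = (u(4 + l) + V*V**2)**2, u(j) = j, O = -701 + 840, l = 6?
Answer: 801400782181/590376 ≈ 1.3574e+6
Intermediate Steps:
O = 139
v(V) = (10 + V**3)**2 (v(V) = ((4 + 6) + V*V**2)**2 = (10 + V**3)**2)
(v(O) + 3913988)/(2825171 + 2488213) = ((10 + 139**3)**2 + 3913988)/(2825171 + 2488213) = ((10 + 2685619)**2 + 3913988)/5313384 = (2685629**2 + 3913988)*(1/5313384) = (7212603125641 + 3913988)*(1/5313384) = 7212607039629*(1/5313384) = 801400782181/590376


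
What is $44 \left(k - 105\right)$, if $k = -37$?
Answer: $-6248$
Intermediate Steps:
$44 \left(k - 105\right) = 44 \left(-37 - 105\right) = 44 \left(-142\right) = -6248$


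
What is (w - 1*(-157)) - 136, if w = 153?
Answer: 174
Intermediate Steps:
(w - 1*(-157)) - 136 = (153 - 1*(-157)) - 136 = (153 + 157) - 136 = 310 - 136 = 174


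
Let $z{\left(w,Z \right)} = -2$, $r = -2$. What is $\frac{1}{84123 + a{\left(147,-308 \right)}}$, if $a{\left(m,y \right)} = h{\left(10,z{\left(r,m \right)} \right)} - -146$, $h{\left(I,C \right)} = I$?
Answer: $\frac{1}{84279} \approx 1.1865 \cdot 10^{-5}$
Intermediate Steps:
$a{\left(m,y \right)} = 156$ ($a{\left(m,y \right)} = 10 - -146 = 10 + 146 = 156$)
$\frac{1}{84123 + a{\left(147,-308 \right)}} = \frac{1}{84123 + 156} = \frac{1}{84279}$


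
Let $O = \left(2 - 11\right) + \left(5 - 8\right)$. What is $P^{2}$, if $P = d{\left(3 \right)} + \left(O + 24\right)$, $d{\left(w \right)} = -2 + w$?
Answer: $169$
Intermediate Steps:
$O = -12$ ($O = -9 - 3 = -12$)
$P = 13$ ($P = \left(-2 + 3\right) + \left(-12 + 24\right) = 1 + 12 = 13$)
$P^{2} = 13^{2} = 169$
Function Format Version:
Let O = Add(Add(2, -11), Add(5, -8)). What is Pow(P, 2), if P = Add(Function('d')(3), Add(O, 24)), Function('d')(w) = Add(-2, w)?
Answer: 169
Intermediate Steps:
O = -12 (O = Add(-9, -3) = -12)
P = 13 (P = Add(Add(-2, 3), Add(-12, 24)) = Add(1, 12) = 13)
Pow(P, 2) = Pow(13, 2) = 169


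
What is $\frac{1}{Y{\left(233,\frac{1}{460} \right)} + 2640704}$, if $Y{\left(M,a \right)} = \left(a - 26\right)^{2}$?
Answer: $\frac{211600}{558915984081} \approx 3.7859 \cdot 10^{-7}$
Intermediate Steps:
$Y{\left(M,a \right)} = \left(-26 + a\right)^{2}$
$\frac{1}{Y{\left(233,\frac{1}{460} \right)} + 2640704} = \frac{1}{\left(-26 + \frac{1}{460}\right)^{2} + 2640704} = \frac{1}{\left(- \frac{11959}{460}\right)^{2} + 2640704} = \frac{1}{\frac{143017681}{211600} + 2640704} = \frac{1}{\frac{558915984081}{211600}} = \frac{211600}{558915984081}$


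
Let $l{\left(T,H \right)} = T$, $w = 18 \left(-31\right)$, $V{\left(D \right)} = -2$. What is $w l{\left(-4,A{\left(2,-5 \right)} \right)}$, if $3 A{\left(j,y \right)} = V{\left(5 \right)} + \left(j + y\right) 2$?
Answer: $2232$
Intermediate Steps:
$A{\left(j,y \right)} = - \frac{2}{3} + \frac{2 j}{3} + \frac{2 y}{3}$ ($A{\left(j,y \right)} = \frac{-2 + \left(j + y\right) 2}{3} = \frac{-2 + \left(2 j + 2 y\right)}{3} = \frac{-2 + 2 j + 2 y}{3} = - \frac{2}{3} + \frac{2 j}{3} + \frac{2 y}{3}$)
$w = -558$
$w l{\left(-4,A{\left(2,-5 \right)} \right)} = \left(-558\right) \left(-4\right) = 2232$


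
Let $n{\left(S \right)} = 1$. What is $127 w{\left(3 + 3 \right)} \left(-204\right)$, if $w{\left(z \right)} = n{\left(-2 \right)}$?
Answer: $-25908$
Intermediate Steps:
$w{\left(z \right)} = 1$
$127 w{\left(3 + 3 \right)} \left(-204\right) = 127 \cdot 1 \left(-204\right) = 127 \left(-204\right) = -25908$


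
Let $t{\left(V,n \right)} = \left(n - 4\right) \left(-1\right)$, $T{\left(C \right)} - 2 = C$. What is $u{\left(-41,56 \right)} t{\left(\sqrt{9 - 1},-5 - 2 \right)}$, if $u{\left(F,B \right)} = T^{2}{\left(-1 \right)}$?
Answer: $11$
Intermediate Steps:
$T{\left(C \right)} = 2 + C$
$t{\left(V,n \right)} = 4 - n$ ($t{\left(V,n \right)} = \left(-4 + n\right) \left(-1\right) = 4 - n$)
$u{\left(F,B \right)} = 1$ ($u{\left(F,B \right)} = \left(2 - 1\right)^{2} = 1^{2} = 1$)
$u{\left(-41,56 \right)} t{\left(\sqrt{9 - 1},-5 - 2 \right)} = 1 \left(4 - \left(-5 - 2\right)\right) = 1 \left(4 - -7\right) = 1 \left(4 + 7\right) = 1 \cdot 11 = 11$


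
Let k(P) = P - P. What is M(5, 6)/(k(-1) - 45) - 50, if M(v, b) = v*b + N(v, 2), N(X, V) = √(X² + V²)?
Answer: -152/3 - √29/45 ≈ -50.786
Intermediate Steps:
N(X, V) = √(V² + X²)
M(v, b) = √(4 + v²) + b*v (M(v, b) = v*b + √(2² + v²) = b*v + √(4 + v²) = √(4 + v²) + b*v)
k(P) = 0
M(5, 6)/(k(-1) - 45) - 50 = (√(4 + 5²) + 6*5)/(0 - 45) - 50 = (√(4 + 25) + 30)/(-45) - 50 = (√29 + 30)*(-1/45) - 50 = (30 + √29)*(-1/45) - 50 = (-⅔ - √29/45) - 50 = -152/3 - √29/45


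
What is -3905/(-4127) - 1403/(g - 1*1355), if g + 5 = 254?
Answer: 10109111/4564462 ≈ 2.2147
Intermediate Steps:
g = 249 (g = -5 + 254 = 249)
-3905/(-4127) - 1403/(g - 1*1355) = -3905/(-4127) - 1403/(249 - 1*1355) = -3905*(-1/4127) - 1403/(249 - 1355) = 3905/4127 - 1403/(-1106) = 3905/4127 - 1403*(-1/1106) = 3905/4127 + 1403/1106 = 10109111/4564462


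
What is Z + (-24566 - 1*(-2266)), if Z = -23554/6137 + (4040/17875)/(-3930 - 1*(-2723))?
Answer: -34743224643238/1557724025 ≈ -22304.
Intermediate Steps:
Z = -5978885738/1557724025 (Z = -23554*1/6137 + (4040*(1/17875))/(-3930 + 2723) = -23554/6137 + (808/3575)/(-1207) = -23554/6137 + (808/3575)*(-1/1207) = -23554/6137 - 808/4315025 = -5978885738/1557724025 ≈ -3.8382)
Z + (-24566 - 1*(-2266)) = -5978885738/1557724025 + (-24566 - 1*(-2266)) = -5978885738/1557724025 + (-24566 + 2266) = -5978885738/1557724025 - 22300 = -34743224643238/1557724025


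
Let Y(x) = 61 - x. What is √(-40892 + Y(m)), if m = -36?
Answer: I*√40795 ≈ 201.98*I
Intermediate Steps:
√(-40892 + Y(m)) = √(-40892 + (61 - 1*(-36))) = √(-40892 + (61 + 36)) = √(-40892 + 97) = √(-40795) = I*√40795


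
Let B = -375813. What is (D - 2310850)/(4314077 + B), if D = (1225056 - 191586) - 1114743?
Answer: -2392123/3938264 ≈ -0.60741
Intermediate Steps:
D = -81273 (D = 1033470 - 1114743 = -81273)
(D - 2310850)/(4314077 + B) = (-81273 - 2310850)/(4314077 - 375813) = -2392123/3938264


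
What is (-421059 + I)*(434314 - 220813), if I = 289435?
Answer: -28101855624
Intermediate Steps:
(-421059 + I)*(434314 - 220813) = (-421059 + 289435)*(434314 - 220813) = -131624*213501 = -28101855624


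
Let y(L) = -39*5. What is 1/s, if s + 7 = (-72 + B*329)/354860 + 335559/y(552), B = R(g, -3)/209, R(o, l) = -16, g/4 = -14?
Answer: -48207731/83294072482 ≈ -0.00057877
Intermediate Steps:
g = -56 (g = 4*(-14) = -56)
y(L) = -195
B = -16/209 ≈ -0.076555
s = -83294072482/48207731 (s = -7 + ((-72 - 16/209*329)/354860 + 335559/(-195)) = -7 + ((-72 - 5264/209)*(1/354860) + 335559*(-1/195)) = -7 + (-20312/209*1/354860 - 111853/65) = -7 + (-5078/18541435 - 111853/65) = -7 - 82956618365/48207731 = -83294072482/48207731 ≈ -1727.8)
1/s = 1/(-83294072482/48207731) = -48207731/83294072482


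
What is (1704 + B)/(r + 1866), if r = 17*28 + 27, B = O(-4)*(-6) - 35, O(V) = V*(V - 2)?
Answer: 1525/2369 ≈ 0.64373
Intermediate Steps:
O(V) = V*(-2 + V)
B = -179 (B = -4*(-2 - 4)*(-6) - 35 = -4*(-6)*(-6) - 35 = 24*(-6) - 35 = -144 - 35 = -179)
r = 503 (r = 476 + 27 = 503)
(1704 + B)/(r + 1866) = (1704 - 179)/(503 + 1866) = 1525/2369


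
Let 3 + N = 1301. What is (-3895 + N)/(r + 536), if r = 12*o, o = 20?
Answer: -2597/776 ≈ -3.3466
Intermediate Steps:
N = 1298 (N = -3 + 1301 = 1298)
r = 240 (r = 12*20 = 240)
(-3895 + N)/(r + 536) = (-3895 + 1298)/(240 + 536) = -2597/776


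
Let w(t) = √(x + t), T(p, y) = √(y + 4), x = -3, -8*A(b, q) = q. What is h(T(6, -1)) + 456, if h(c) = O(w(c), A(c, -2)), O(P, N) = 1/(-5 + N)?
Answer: 8660/19 ≈ 455.79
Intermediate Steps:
A(b, q) = -q/8
T(p, y) = √(4 + y)
w(t) = √(-3 + t)
h(c) = -4/19 (h(c) = 1/(-5 - ⅛*(-2)) = 1/(-5 + ¼) = 1/(-19/4) = -4/19)
h(T(6, -1)) + 456 = -4/19 + 456 = 8660/19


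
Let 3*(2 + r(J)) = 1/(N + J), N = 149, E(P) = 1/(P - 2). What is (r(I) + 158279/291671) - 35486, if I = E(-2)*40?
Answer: -4316225832802/121626807 ≈ -35487.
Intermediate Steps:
E(P) = 1/(-2 + P)
I = -10 (I = 40/(-2 - 2) = 40/(-4) = -¼*40 = -10)
r(J) = -2 + 1/(3*(149 + J))
(r(I) + 158279/291671) - 35486 = ((-893 - 6*(-10))/(3*(149 - 10)) + 158279/291671) - 35486 = ((⅓)*(-893 + 60)/139 + 158279*(1/291671)) - 35486 = ((⅓)*(1/139)*(-833) + 158279/291671) - 35486 = (-833/417 + 158279/291671) - 35486 = -176959600/121626807 - 35486 = -4316225832802/121626807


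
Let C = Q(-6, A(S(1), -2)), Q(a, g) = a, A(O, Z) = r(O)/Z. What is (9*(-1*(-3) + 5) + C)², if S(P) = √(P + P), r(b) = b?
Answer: 4356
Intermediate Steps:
S(P) = √2*√P (S(P) = √(2*P) = √2*√P)
A(O, Z) = O/Z
C = -6
(9*(-1*(-3) + 5) + C)² = (9*(-1*(-3) + 5) - 6)² = (9*(3 + 5) - 6)² = (9*8 - 6)² = (72 - 6)² = 66² = 4356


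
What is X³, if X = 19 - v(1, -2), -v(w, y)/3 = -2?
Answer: 2197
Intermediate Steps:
v(w, y) = 6 (v(w, y) = -3*(-2) = 6)
X = 13 (X = 19 - 1*6 = 19 - 6 = 13)
X³ = 13³ = 2197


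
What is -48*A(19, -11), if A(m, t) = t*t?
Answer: -5808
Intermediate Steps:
A(m, t) = t**2
-48*A(19, -11) = -48*(-11)**2 = -48*121 = -5808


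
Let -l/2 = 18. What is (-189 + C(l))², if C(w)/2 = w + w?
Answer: 110889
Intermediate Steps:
l = -36 (l = -2*18 = -36)
C(w) = 4*w (C(w) = 2*(w + w) = 2*(2*w) = 4*w)
(-189 + C(l))² = (-189 + 4*(-36))² = (-189 - 144)² = (-333)² = 110889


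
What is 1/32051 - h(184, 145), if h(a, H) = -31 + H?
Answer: -3653813/32051 ≈ -114.00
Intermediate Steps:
1/32051 - h(184, 145) = 1/32051 - (-31 + 145) = 1/32051 - 1*114 = 1/32051 - 114 = -3653813/32051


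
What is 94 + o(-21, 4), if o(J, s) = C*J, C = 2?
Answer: 52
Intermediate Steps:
o(J, s) = 2*J
94 + o(-21, 4) = 94 + 2*(-21) = 94 - 42 = 52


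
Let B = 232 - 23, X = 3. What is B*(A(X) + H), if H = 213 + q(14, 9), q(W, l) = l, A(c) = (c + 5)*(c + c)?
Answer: 56430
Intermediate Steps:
A(c) = 2*c*(5 + c) (A(c) = (5 + c)*(2*c) = 2*c*(5 + c))
B = 209
H = 222 (H = 213 + 9 = 222)
B*(A(X) + H) = 209*(2*3*(5 + 3) + 222) = 209*(2*3*8 + 222) = 209*(48 + 222) = 209*270 = 56430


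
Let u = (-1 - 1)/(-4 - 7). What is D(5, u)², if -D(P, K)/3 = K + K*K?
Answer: 6084/14641 ≈ 0.41555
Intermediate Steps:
u = 2/11 (u = -2/(-11) = -2*(-1/11) = 2/11 ≈ 0.18182)
D(P, K) = -3*K - 3*K² (D(P, K) = -3*(K + K*K) = -3*(K + K²) = -3*K - 3*K²)
D(5, u)² = (-3*2/11*(1 + 2/11))² = (-3*2/11*13/11)² = (-78/121)² = 6084/14641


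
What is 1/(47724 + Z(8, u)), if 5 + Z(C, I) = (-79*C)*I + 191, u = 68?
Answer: 1/4934 ≈ 0.00020268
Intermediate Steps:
Z(C, I) = 186 - 79*C*I (Z(C, I) = -5 + ((-79*C)*I + 191) = -5 + (-79*C*I + 191) = -5 + (191 - 79*C*I) = 186 - 79*C*I)
1/(47724 + Z(8, u)) = 1/(47724 + (186 - 79*8*68)) = 1/(47724 + (186 - 42976)) = 1/(47724 - 42790) = 1/4934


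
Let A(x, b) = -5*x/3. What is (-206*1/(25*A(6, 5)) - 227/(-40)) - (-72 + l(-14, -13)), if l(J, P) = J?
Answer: 92499/1000 ≈ 92.499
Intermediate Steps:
A(x, b) = -5*x/3 (A(x, b) = -5*x*(⅓) = -5*x/3)
(-206*1/(25*A(6, 5)) - 227/(-40)) - (-72 + l(-14, -13)) = (-206/(25*(-5/3*6)) - 227/(-40)) - (-72 - 14) = (-206/(25*(-10)) - 227*(-1/40)) - 1*(-86) = (-206/(-250) + 227/40) + 86 = (-206*(-1/250) + 227/40) + 86 = (103/125 + 227/40) + 86 = 6499/1000 + 86 = 92499/1000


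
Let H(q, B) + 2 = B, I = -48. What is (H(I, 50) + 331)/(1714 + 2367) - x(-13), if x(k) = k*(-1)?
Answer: -52674/4081 ≈ -12.907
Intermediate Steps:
H(q, B) = -2 + B
x(k) = -k
(H(I, 50) + 331)/(1714 + 2367) - x(-13) = ((-2 + 50) + 331)/(1714 + 2367) - (-1)*(-13) = (48 + 331)/4081 - 1*13 = 379*(1/4081) - 13 = 379/4081 - 13 = -52674/4081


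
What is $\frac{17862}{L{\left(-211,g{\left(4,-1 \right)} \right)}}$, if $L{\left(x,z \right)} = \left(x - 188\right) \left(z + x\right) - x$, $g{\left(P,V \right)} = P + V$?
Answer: $\frac{17862}{83203} \approx 0.21468$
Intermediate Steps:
$L{\left(x,z \right)} = - x + \left(-188 + x\right) \left(x + z\right)$ ($L{\left(x,z \right)} = \left(-188 + x\right) \left(x + z\right) - x = - x + \left(-188 + x\right) \left(x + z\right)$)
$\frac{17862}{L{\left(-211,g{\left(4,-1 \right)} \right)}} = \frac{17862}{\left(-211\right)^{2} - -39879 - 188 \left(4 - 1\right) - 211 \left(4 - 1\right)} = \frac{17862}{44521 + 39879 - 564 - 633} = \frac{17862}{83203}$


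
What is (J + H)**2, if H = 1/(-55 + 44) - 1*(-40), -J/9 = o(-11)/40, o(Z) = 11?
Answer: 271293841/193600 ≈ 1401.3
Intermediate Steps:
J = -99/40 ≈ -2.4750
H = 439/11 (H = 1/(-11) + 40 = -1/11 + 40 = 439/11 ≈ 39.909)
(J + H)**2 = (-99/40 + 439/11)**2 = (16471/440)**2 = 271293841/193600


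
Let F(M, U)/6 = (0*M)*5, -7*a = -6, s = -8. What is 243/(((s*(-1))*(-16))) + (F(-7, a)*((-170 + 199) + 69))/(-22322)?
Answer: -243/128 ≈ -1.8984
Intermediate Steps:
a = 6/7 (a = -⅐*(-6) = 6/7 ≈ 0.85714)
F(M, U) = 0 (F(M, U) = 6*((0*M)*5) = 6*(0*5) = 6*0 = 0)
243/(((s*(-1))*(-16))) + (F(-7, a)*((-170 + 199) + 69))/(-22322) = 243/((-8*(-1)*(-16))) + (0*((-170 + 199) + 69))/(-22322) = 243/((8*(-16))) + (0*(29 + 69))*(-1/22322) = 243/(-128) + (0*98)*(-1/22322) = 243*(-1/128) + 0*(-1/22322) = -243/128 + 0 = -243/128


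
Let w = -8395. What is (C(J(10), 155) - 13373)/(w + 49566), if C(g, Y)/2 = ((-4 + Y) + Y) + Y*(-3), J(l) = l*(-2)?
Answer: -13691/41171 ≈ -0.33254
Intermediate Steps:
J(l) = -2*l
C(g, Y) = -8 - 2*Y (C(g, Y) = 2*(((-4 + Y) + Y) + Y*(-3)) = 2*((-4 + 2*Y) - 3*Y) = 2*(-4 - Y) = -8 - 2*Y)
(C(J(10), 155) - 13373)/(w + 49566) = ((-8 - 2*155) - 13373)/(-8395 + 49566) = ((-8 - 310) - 13373)/41171 = (-318 - 13373)*(1/41171) = -13691*1/41171 = -13691/41171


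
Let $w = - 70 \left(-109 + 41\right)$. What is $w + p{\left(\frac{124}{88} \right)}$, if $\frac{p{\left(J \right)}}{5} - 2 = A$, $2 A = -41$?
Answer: $\frac{9335}{2} \approx 4667.5$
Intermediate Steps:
$w = 4760$ ($w = \left(-70\right) \left(-68\right) = 4760$)
$A = - \frac{41}{2}$ ($A = \frac{1}{2} \left(-41\right) = - \frac{41}{2} \approx -20.5$)
$p{\left(J \right)} = - \frac{185}{2}$ ($p{\left(J \right)} = 10 + 5 \left(- \frac{41}{2}\right) = 10 - \frac{205}{2} = - \frac{185}{2}$)
$w + p{\left(\frac{124}{88} \right)} = 4760 - \frac{185}{2} = \frac{9335}{2}$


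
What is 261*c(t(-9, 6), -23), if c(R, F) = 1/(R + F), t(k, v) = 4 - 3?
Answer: -261/22 ≈ -11.864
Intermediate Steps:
t(k, v) = 1
c(R, F) = 1/(F + R)
261*c(t(-9, 6), -23) = 261/(-23 + 1) = 261/(-22) = 261*(-1/22) = -261/22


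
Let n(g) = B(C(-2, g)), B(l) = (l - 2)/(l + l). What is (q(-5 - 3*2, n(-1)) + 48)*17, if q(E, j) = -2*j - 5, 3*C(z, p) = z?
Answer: 663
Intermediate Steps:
C(z, p) = z/3
B(l) = (-2 + l)/(2*l) (B(l) = (-2 + l)/((2*l)) = (-2 + l)*(1/(2*l)) = (-2 + l)/(2*l))
n(g) = 2 (n(g) = (-2 + (1/3)*(-2))/(2*(((1/3)*(-2)))) = (-2 - 2/3)/(2*(-2/3)) = (1/2)*(-3/2)*(-8/3) = 2)
q(E, j) = -5 - 2*j
(q(-5 - 3*2, n(-1)) + 48)*17 = ((-5 - 2*2) + 48)*17 = ((-5 - 4) + 48)*17 = (-9 + 48)*17 = 39*17 = 663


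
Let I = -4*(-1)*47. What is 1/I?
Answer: 1/188 ≈ 0.0053191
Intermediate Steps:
I = 188 (I = 4*47 = 188)
1/I = 1/188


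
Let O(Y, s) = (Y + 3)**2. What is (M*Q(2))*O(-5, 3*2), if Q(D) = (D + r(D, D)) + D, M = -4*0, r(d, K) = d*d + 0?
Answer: 0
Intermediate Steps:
r(d, K) = d**2 (r(d, K) = d**2 + 0 = d**2)
O(Y, s) = (3 + Y)**2
M = 0
Q(D) = D**2 + 2*D (Q(D) = (D + D**2) + D = D**2 + 2*D)
(M*Q(2))*O(-5, 3*2) = (0*(2*(2 + 2)))*(3 - 5)**2 = (0*(2*4))*(-2)**2 = (0*8)*4 = 0*4 = 0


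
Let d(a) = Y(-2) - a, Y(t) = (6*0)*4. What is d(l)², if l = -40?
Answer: 1600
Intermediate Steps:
Y(t) = 0 (Y(t) = 0*4 = 0)
d(a) = -a (d(a) = 0 - a = -a)
d(l)² = (-1*(-40))² = 40² = 1600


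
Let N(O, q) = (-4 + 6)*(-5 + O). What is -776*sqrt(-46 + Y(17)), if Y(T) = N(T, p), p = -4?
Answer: -776*I*sqrt(22) ≈ -3639.8*I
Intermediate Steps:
N(O, q) = -10 + 2*O (N(O, q) = 2*(-5 + O) = -10 + 2*O)
Y(T) = -10 + 2*T
-776*sqrt(-46 + Y(17)) = -776*sqrt(-46 + (-10 + 2*17)) = -776*sqrt(-46 + (-10 + 34)) = -776*sqrt(-46 + 24) = -776*I*sqrt(22)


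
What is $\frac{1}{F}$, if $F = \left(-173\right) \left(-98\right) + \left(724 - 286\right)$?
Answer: $\frac{1}{17392} \approx 5.7498 \cdot 10^{-5}$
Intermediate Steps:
$F = 17392$ ($F = 16954 + 438 = 17392$)
$\frac{1}{F} = \frac{1}{17392}$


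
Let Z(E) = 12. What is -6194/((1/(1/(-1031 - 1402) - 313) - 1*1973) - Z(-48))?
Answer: 4716916820/1511639483 ≈ 3.1204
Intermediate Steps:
-6194/((1/(1/(-1031 - 1402) - 313) - 1*1973) - Z(-48)) = -6194/((1/(1/(-1031 - 1402) - 313) - 1*1973) - 1*12) = -6194/((1/(1/(-2433) - 313) - 1973) - 12) = -6194/((1/(-1/2433 - 313) - 1973) - 12) = -6194/((1/(-761530/2433) - 1973) - 12) = -6194/((-2433/761530 - 1973) - 12) = -6194/(-1502501123/761530 - 12) = -6194/(-1511639483/761530) = -6194*(-761530/1511639483) = 4716916820/1511639483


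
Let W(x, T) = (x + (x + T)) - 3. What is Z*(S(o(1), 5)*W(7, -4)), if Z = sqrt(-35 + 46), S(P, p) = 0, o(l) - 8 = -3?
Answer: 0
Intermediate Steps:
o(l) = 5 (o(l) = 8 - 3 = 5)
W(x, T) = -3 + T + 2*x (W(x, T) = (x + (T + x)) - 3 = (T + 2*x) - 3 = -3 + T + 2*x)
Z = sqrt(11) ≈ 3.3166
Z*(S(o(1), 5)*W(7, -4)) = sqrt(11)*(0*(-3 - 4 + 2*7)) = sqrt(11)*(0*(-3 - 4 + 14)) = sqrt(11)*(0*7) = sqrt(11)*0 = 0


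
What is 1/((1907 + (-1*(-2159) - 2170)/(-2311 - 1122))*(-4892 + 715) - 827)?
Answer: -3433/27348580425 ≈ -1.2553e-7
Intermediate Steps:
1/((1907 + (-1*(-2159) - 2170)/(-2311 - 1122))*(-4892 + 715) - 827) = 1/((1907 + (2159 - 2170)/(-3433))*(-4177) - 827) = 1/((1907 - 11*(-1/3433))*(-4177) - 827) = 1/((1907 + 11/3433)*(-4177) - 827) = 1/((6546742/3433)*(-4177) - 827) = 1/(-27345741334/3433 - 827) = 1/(-27348580425/3433) = -3433/27348580425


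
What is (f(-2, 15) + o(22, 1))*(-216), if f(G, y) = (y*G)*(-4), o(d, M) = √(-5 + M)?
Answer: -25920 - 432*I ≈ -25920.0 - 432.0*I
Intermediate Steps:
f(G, y) = -4*G*y (f(G, y) = (G*y)*(-4) = -4*G*y)
(f(-2, 15) + o(22, 1))*(-216) = (-4*(-2)*15 + √(-5 + 1))*(-216) = (120 + √(-4))*(-216) = (120 + 2*I)*(-216) = -25920 - 432*I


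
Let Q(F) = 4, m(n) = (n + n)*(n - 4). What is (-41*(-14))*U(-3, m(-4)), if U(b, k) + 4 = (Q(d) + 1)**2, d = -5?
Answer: 12054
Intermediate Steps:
m(n) = 2*n*(-4 + n) (m(n) = (2*n)*(-4 + n) = 2*n*(-4 + n))
U(b, k) = 21 (U(b, k) = -4 + (4 + 1)**2 = -4 + 5**2 = -4 + 25 = 21)
(-41*(-14))*U(-3, m(-4)) = -41*(-14)*21 = 574*21 = 12054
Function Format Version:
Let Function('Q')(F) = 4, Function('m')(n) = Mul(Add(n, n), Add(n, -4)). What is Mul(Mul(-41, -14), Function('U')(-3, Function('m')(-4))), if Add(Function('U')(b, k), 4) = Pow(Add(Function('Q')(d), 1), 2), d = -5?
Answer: 12054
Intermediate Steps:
Function('m')(n) = Mul(2, n, Add(-4, n)) (Function('m')(n) = Mul(Mul(2, n), Add(-4, n)) = Mul(2, n, Add(-4, n)))
Function('U')(b, k) = 21 (Function('U')(b, k) = Add(-4, Pow(Add(4, 1), 2)) = Add(-4, Pow(5, 2)) = Add(-4, 25) = 21)
Mul(Mul(-41, -14), Function('U')(-3, Function('m')(-4))) = Mul(Mul(-41, -14), 21) = Mul(574, 21) = 12054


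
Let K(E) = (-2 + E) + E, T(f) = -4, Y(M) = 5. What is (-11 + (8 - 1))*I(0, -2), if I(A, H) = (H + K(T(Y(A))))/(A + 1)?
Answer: 48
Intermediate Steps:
K(E) = -2 + 2*E
I(A, H) = (-10 + H)/(1 + A) (I(A, H) = (H + (-2 + 2*(-4)))/(A + 1) = (H + (-2 - 8))/(1 + A) = (H - 10)/(1 + A) = (-10 + H)/(1 + A))
(-11 + (8 - 1))*I(0, -2) = (-11 + (8 - 1))*((-10 - 2)/(1 + 0)) = (-11 + 7)*(-12/1) = -4*(-12) = 48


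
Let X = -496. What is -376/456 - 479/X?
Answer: 3991/28272 ≈ 0.14116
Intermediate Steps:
-376/456 - 479/X = -376/456 - 479/(-496) = -376*1/456 - 479*(-1/496) = -47/57 + 479/496 = 3991/28272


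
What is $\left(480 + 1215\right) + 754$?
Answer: $2449$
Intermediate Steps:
$\left(480 + 1215\right) + 754 = 1695 + 754 = 2449$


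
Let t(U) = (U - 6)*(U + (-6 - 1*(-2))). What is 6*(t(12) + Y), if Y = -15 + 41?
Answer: 444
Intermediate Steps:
Y = 26
t(U) = (-6 + U)*(-4 + U) (t(U) = (-6 + U)*(U + (-6 + 2)) = (-6 + U)*(U - 4) = (-6 + U)*(-4 + U))
6*(t(12) + Y) = 6*((24 + 12² - 10*12) + 26) = 6*((24 + 144 - 120) + 26) = 6*(48 + 26) = 6*74 = 444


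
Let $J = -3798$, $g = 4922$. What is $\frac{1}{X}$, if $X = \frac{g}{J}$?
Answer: $- \frac{1899}{2461} \approx -0.77164$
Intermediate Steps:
$X = - \frac{2461}{1899}$ ($X = \frac{4922}{-3798} = 4922 \left(- \frac{1}{3798}\right) = - \frac{2461}{1899} \approx -1.2959$)
$\frac{1}{X} = \frac{1}{- \frac{2461}{1899}} = - \frac{1899}{2461}$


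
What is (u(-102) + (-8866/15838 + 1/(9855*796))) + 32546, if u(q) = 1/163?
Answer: 329547389502389957/10125760330260 ≈ 32545.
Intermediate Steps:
u(q) = 1/163 (u(q) = 1*(1/163) = 1/163)
(u(-102) + (-8866/15838 + 1/(9855*796))) + 32546 = (1/163 + (-8866/15838 + 1/(9855*796))) + 32546 = (1/163 + (-8866*1/15838 + (1/9855)*(1/796))) + 32546 = (1/163 + (-4433/7919 + 1/7844580)) + 32546 = (1/163 - 34775015221/62121229020) + 32546 = -5606206252003/10125760330260 + 32546 = 329547389502389957/10125760330260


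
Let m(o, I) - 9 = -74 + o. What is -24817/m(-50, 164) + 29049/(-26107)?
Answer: 28024208/130535 ≈ 214.69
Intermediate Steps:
m(o, I) = -65 + o (m(o, I) = 9 + (-74 + o) = -65 + o)
-24817/m(-50, 164) + 29049/(-26107) = -24817/(-65 - 50) + 29049/(-26107) = -24817/(-115) + 29049*(-1/26107) = -24817*(-1/115) - 29049/26107 = 1079/5 - 29049/26107 = 28024208/130535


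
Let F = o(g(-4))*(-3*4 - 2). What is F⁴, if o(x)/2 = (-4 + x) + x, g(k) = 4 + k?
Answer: 157351936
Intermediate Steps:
o(x) = -8 + 4*x (o(x) = 2*((-4 + x) + x) = 2*(-4 + 2*x) = -8 + 4*x)
F = 112 (F = (-8 + 4*(4 - 4))*(-3*4 - 2) = (-8 + 4*0)*(-12 - 2) = (-8 + 0)*(-14) = -8*(-14) = 112)
F⁴ = 112⁴ = 157351936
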